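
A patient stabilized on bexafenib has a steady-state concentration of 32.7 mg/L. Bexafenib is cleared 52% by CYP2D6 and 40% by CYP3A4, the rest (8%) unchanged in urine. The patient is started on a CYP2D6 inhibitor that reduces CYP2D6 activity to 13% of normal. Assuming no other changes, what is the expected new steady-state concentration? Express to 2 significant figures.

CYP2D6: 0.52 × 0.13 = 0.0676
CYP3A4: 0.4 (unchanged)
Other: 0.08 (unchanged)
New clearance relative to baseline: 0.0676 + 0.4 + 0.08 = 0.5476.
New steady-state concentration = baseline ÷ relative clearance = 32.7 / 0.5476 = 60 mg/L.

60 mg/L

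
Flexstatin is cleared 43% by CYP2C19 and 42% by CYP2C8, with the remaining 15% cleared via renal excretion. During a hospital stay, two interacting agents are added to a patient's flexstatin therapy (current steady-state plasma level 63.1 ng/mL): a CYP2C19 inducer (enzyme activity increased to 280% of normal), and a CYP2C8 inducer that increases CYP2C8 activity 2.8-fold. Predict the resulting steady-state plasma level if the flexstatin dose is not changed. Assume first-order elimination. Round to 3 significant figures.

24.9 ng/mL

The CYP2C19 pathway (43% of clearance) is boosted to 2.8× activity: 0.43 × 2.8 = 1.204.
The CYP2C8 pathway (42% of clearance) increases to 2.8× activity: 0.42 × 2.8 = 1.176.
The remaining 15% of clearance is unaffected.
New clearance relative to baseline: 1.204 + 1.176 + 0.15 = 2.53.
New steady-state plasma level = 63.1 / 2.53 = 24.9 ng/mL (concentration scales inversely with clearance).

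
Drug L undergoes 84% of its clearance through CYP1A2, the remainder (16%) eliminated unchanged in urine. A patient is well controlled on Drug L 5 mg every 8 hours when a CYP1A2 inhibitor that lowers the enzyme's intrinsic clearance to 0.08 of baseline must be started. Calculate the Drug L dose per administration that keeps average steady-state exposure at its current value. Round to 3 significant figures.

1.14 mg

CYP1A2: 0.84 × 0.08 = 0.0672
Other: 0.16 (unchanged)
CL_new/CL_old = 0.0672 + 0.16 = 0.2272.
Css,avg = (dose rate)/CL, so holding Css fixed requires dose ∝ CL: 5 × 0.2272 = 1.14 mg.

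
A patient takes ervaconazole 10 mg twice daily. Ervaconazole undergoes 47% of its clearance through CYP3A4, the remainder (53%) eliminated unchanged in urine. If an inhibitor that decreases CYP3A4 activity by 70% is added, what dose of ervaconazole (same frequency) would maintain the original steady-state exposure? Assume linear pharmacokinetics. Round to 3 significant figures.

The CYP3A4 pathway (47% of clearance) drops to 0.3× activity: 0.47 × 0.3 = 0.141.
Non-CYP routes (53%) are unchanged.
Relative clearance = 0.141 + 0.53 = 0.671.
Css,avg = (dose rate)/CL, so holding Css fixed requires dose ∝ CL: 10 × 0.671 = 6.71 mg.

6.71 mg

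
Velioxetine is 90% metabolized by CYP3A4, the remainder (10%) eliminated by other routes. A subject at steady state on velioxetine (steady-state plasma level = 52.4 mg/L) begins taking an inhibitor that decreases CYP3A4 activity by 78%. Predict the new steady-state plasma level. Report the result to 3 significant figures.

176 mg/L

CYP3A4: 0.9 × 0.22 = 0.198
Other: 0.1 (unchanged)
CL_new/CL_old = 0.198 + 0.1 = 0.298.
Steady-state plasma level ∝ 1/CL, so new value = 52.4 / 0.298 = 176 mg/L.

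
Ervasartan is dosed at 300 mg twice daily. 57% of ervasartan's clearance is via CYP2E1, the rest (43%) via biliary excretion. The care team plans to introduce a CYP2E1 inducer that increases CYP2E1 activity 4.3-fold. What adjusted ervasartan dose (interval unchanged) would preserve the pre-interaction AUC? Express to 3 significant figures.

CYP2E1: 0.57 × 4.3 = 2.451
Other: 0.43 (unchanged)
CL_new/CL_old = 2.451 + 0.43 = 2.881.
Css,avg = (dose rate)/CL, so holding Css fixed requires dose ∝ CL: 300 × 2.881 = 864 mg.

864 mg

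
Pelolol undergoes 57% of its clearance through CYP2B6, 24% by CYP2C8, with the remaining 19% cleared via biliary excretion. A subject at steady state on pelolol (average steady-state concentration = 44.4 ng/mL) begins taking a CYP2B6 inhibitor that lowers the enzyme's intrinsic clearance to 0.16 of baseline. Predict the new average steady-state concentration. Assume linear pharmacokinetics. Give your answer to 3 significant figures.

The CYP2B6 pathway (57% of clearance) drops to 0.16× activity: 0.57 × 0.16 = 0.0912.
CYP2C8 (24%) and the residual 19% are unaffected.
New clearance relative to baseline: 0.0912 + 0.24 + 0.19 = 0.5212.
With dosing unchanged, average steady-state concentration scales as 1/CL: 44.4 / 0.5212 = 85.2 ng/mL.

85.2 ng/mL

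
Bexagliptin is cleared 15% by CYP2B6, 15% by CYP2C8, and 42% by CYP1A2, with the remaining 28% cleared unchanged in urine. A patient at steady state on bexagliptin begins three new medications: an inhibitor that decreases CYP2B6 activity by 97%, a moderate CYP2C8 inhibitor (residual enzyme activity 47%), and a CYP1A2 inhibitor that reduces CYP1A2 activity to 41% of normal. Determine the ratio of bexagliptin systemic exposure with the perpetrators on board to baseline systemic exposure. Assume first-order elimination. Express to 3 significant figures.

CYP2B6: 0.15 × 0.03 = 0.0045
CYP2C8: 0.15 × 0.47 = 0.0705
CYP1A2: 0.42 × 0.41 = 0.1722
Other: 0.28 (unchanged)
New clearance relative to baseline: 0.0045 + 0.0705 + 0.1722 + 0.28 = 0.5272.
Because systemic exposure varies inversely with clearance, the combined effect is 1 / 0.5272 = 1.90.

1.90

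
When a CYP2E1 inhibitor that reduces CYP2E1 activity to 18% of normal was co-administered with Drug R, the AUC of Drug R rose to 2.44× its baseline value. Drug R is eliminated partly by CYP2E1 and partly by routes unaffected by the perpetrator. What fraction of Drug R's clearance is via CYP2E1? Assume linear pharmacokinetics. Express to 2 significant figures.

Call the CYP2E1 fraction fm. After the interaction, CL_new/CL_old = fm × 0.18 + (1 − fm).
AUC ratio = 1 / (new CL fraction), so new CL fraction = 1 / 2.44 = 0.4098.
fm × 0.18 + 1 − fm = 0.4098  ⇒  fm × (0.18 − 1) = −0.5902  ⇒  fm = 0.72.

0.72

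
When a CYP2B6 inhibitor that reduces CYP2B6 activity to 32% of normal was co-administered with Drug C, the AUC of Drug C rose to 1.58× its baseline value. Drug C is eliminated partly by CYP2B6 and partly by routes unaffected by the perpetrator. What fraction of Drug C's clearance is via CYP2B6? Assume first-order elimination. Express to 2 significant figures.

0.54

CL'/CL = 1 / 1.58 = 0.6329
0.32·fm + (1 − fm) = 0.6329
fm = (0.6329 − 1) / (0.32 − 1) = 0.54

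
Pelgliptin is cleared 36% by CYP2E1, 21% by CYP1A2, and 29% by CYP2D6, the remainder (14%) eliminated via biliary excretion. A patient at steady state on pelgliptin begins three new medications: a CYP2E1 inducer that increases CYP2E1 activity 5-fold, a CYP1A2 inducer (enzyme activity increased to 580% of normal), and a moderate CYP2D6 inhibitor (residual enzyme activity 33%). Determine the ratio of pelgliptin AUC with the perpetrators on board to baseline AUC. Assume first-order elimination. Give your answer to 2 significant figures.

0.31

CYP2E1: 0.36 × 5 = 1.8
CYP1A2: 0.21 × 5.8 = 1.218
CYP2D6: 0.29 × 0.33 = 0.0957
Other: 0.14 (unchanged)
New clearance relative to baseline: 1.8 + 1.218 + 0.0957 + 0.14 = 3.2537.
AUC ∝ 1/CL: fold-change = 1 / 3.2537 = 0.31.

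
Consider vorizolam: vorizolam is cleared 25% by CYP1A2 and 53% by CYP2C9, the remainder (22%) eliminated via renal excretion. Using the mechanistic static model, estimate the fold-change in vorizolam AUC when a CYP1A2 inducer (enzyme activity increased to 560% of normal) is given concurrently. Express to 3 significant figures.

0.465

CYP1A2: 0.25 × 5.6 = 1.4
CYP2C9: 0.53 (unchanged)
Other: 0.22 (unchanged)
Relative clearance = 1.4 + 0.53 + 0.22 = 2.15.
AUC is inversely proportional to clearance, so the fold-change is 1 / 2.15 = 0.465.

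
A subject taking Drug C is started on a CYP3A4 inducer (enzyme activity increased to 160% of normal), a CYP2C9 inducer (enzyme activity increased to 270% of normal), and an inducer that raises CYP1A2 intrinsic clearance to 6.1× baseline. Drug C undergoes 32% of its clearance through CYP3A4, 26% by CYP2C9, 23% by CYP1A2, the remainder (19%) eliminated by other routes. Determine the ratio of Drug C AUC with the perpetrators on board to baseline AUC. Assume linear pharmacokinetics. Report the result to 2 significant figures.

The CYP3A4 pathway (32% of clearance) is boosted to 1.6× activity: 0.32 × 1.6 = 0.512.
The CYP2C9 pathway (26% of clearance) increases to 2.7× activity: 0.26 × 2.7 = 0.702.
The CYP1A2 pathway (23% of clearance) is boosted to 6.1× activity: 0.23 × 6.1 = 1.403.
Non-CYP routes (19%) are unchanged.
Relative clearance = 0.512 + 0.702 + 1.403 + 0.19 = 2.807.
AUC ∝ 1/CL: fold-change = 1 / 2.807 = 0.36.

0.36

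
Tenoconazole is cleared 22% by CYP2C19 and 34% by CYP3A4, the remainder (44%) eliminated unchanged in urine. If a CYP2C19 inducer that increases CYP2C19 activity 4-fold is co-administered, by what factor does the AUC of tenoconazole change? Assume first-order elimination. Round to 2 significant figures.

0.60

CYP2C19: 0.22 × 4 = 0.88
CYP3A4: 0.34 (unchanged)
Other: 0.44 (unchanged)
CL_new/CL_old = 0.88 + 0.34 + 0.44 = 1.66.
AUC is inversely proportional to clearance, so the fold-change is 1 / 1.66 = 0.60.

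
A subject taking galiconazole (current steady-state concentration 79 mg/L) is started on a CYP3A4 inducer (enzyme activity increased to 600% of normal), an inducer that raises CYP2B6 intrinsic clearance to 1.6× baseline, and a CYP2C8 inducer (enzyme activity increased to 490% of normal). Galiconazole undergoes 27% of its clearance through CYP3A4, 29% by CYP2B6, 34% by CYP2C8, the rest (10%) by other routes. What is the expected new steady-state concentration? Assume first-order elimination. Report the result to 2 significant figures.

21 mg/L

The CYP3A4 pathway (27% of clearance) is boosted to 6× activity: 0.27 × 6 = 1.62.
The CYP2B6 pathway (29% of clearance) rises to 1.6× activity: 0.29 × 1.6 = 0.464.
The CYP2C8 pathway (34% of clearance) increases to 4.9× activity: 0.34 × 4.9 = 1.666.
The remaining 10% of clearance is unaffected.
Relative clearance = 1.62 + 0.464 + 1.666 + 0.1 = 3.85.
Steady-state concentration ∝ 1/CL: new value = 79 / 3.85 = 21 mg/L.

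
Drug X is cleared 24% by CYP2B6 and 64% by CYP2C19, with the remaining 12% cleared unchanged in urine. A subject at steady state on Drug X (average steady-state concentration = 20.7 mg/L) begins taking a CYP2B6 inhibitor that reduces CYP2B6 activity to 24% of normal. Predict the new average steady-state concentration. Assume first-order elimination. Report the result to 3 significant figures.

25.3 mg/L

The CYP2B6 pathway (24% of clearance) drops to 0.24× activity: 0.24 × 0.24 = 0.0576.
CYP2C19 (64%) and the residual 12% are unaffected.
New clearance relative to baseline: 0.0576 + 0.64 + 0.12 = 0.8176.
Average steady-state concentration ∝ 1/CL, so new value = 20.7 / 0.8176 = 25.3 mg/L.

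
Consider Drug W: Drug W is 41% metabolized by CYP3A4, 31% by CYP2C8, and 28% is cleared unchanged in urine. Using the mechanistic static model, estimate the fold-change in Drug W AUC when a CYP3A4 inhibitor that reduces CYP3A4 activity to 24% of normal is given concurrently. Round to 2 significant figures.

The CYP3A4 pathway (41% of clearance) drops to 0.24× activity: 0.41 × 0.24 = 0.0984.
CYP2C8 (31%) and the residual 28% are unaffected.
Relative clearance = 0.0984 + 0.31 + 0.28 = 0.6884.
Since AUC ∝ 1/CL, the ratio is 1 / 0.6884 = 1.5.

1.5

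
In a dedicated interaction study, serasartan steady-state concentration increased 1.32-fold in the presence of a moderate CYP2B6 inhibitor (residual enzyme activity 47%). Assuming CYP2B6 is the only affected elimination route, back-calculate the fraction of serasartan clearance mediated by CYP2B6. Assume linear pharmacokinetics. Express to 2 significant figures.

Let fm be the CYP2B6 fraction. New clearance relative to baseline = fm × 0.47 + (1 − fm).
Steady-state concentration ratio = 1 / (new CL fraction), so new CL fraction = 1 / 1.32 = 0.7576.
fm × 0.47 + 1 − fm = 0.7576  ⇒  fm × (0.47 − 1) = −0.2424  ⇒  fm = 0.46.

0.46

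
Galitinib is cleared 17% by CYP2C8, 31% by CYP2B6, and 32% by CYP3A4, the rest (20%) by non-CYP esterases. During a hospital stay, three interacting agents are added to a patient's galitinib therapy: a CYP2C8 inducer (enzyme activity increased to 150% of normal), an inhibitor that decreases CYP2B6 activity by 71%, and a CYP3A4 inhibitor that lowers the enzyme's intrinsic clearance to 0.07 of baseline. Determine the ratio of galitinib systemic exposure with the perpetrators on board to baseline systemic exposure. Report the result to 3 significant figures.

1.76

CYP2C8: 0.17 × 1.5 = 0.255
CYP2B6: 0.31 × 0.29 = 0.0899
CYP3A4: 0.32 × 0.07 = 0.0224
Other: 0.2 (unchanged)
CL_new/CL_old = 0.255 + 0.0899 + 0.0224 + 0.2 = 0.5673.
Because systemic exposure varies inversely with clearance, the combined effect is 1 / 0.5673 = 1.76.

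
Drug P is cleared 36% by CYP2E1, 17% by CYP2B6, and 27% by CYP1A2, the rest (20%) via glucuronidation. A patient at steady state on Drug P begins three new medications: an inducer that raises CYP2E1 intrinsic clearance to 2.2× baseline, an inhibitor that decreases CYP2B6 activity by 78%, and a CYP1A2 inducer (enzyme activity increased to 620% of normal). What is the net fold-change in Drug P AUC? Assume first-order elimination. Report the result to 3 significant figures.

0.370

The CYP2E1 pathway (36% of clearance) increases to 2.2× activity: 0.36 × 2.2 = 0.792.
The CYP2B6 pathway (17% of clearance) is reduced to 0.22× activity: 0.17 × 0.22 = 0.0374.
The CYP1A2 pathway (27% of clearance) increases to 6.2× activity: 0.27 × 6.2 = 1.674.
The remaining 20% of clearance is unaffected.
Relative clearance = 0.792 + 0.0374 + 1.674 + 0.2 = 2.7034.
Net AUC ratio = 1 / 2.7034 = 0.370.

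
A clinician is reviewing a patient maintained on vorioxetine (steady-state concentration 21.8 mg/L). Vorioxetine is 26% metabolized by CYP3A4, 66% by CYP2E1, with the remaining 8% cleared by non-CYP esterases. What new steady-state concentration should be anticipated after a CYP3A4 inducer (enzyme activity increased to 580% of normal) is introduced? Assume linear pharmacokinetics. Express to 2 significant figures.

CYP3A4: 0.26 × 5.8 = 1.508
CYP2E1: 0.66 (unchanged)
Other: 0.08 (unchanged)
New clearance relative to baseline: 1.508 + 0.66 + 0.08 = 2.248.
With dosing unchanged, steady-state concentration scales as 1/CL: 21.8 / 2.248 = 9.7 mg/L.

9.7 mg/L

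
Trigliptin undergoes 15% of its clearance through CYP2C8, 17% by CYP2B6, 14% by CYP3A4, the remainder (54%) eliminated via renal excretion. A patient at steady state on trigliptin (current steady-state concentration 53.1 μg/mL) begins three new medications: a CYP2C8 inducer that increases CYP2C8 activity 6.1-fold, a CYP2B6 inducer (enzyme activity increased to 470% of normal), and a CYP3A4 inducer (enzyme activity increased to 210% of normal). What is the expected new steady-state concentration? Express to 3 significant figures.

20.8 μg/mL

CYP2C8: 0.15 × 6.1 = 0.915
CYP2B6: 0.17 × 4.7 = 0.799
CYP3A4: 0.14 × 2.1 = 0.294
Other: 0.54 (unchanged)
New clearance relative to baseline: 0.915 + 0.799 + 0.294 + 0.54 = 2.548.
New steady-state concentration = 53.1 / 2.548 = 20.8 μg/mL (concentration scales inversely with clearance).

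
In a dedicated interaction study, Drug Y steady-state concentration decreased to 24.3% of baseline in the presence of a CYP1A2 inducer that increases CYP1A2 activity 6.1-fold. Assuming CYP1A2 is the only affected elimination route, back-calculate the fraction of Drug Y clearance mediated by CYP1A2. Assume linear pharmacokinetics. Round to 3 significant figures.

Write x for the fraction cleared via CYP1A2. The observed steady-state concentration change means clearance rose to 1/0.243 = 4.115 of baseline.
Setting x·6.1 + (1 − x) = 4.115 and solving: x = (4.115 − 1)/(6.1 − 1) = 0.611.

0.611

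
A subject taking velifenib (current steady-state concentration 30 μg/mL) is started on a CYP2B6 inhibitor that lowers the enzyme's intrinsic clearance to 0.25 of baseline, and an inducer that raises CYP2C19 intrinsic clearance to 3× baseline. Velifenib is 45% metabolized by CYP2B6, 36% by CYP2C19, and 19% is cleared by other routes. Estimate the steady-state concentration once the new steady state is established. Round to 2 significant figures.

22 μg/mL

The CYP2B6 pathway (45% of clearance) falls to 0.25× activity: 0.45 × 0.25 = 0.1125.
The CYP2C19 pathway (36% of clearance) increases to 3× activity: 0.36 × 3 = 1.08.
The remaining 19% of clearance is unaffected.
CL_new/CL_old = 0.1125 + 1.08 + 0.19 = 1.3825.
Steady-state concentration ∝ 1/CL: new value = 30 / 1.3825 = 22 μg/mL.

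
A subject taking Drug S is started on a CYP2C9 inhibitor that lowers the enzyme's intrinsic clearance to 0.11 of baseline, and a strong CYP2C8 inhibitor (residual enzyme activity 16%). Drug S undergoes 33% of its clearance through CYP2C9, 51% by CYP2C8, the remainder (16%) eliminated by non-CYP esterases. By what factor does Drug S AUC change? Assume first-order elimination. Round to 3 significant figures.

3.60

The CYP2C9 pathway (33% of clearance) falls to 0.11× activity: 0.33 × 0.11 = 0.0363.
The CYP2C8 pathway (51% of clearance) falls to 0.16× activity: 0.51 × 0.16 = 0.0816.
The remaining 16% of clearance is unaffected.
New clearance relative to baseline: 0.0363 + 0.0816 + 0.16 = 0.2779.
AUC ∝ 1/CL: fold-change = 1 / 0.2779 = 3.60.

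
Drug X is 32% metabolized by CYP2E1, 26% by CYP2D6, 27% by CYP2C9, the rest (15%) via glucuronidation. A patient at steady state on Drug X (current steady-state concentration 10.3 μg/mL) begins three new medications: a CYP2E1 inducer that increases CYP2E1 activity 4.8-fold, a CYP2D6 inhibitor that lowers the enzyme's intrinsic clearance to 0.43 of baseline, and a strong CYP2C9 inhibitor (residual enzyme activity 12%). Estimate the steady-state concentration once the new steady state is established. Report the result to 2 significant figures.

5.6 μg/mL

CYP2E1: 0.32 × 4.8 = 1.536
CYP2D6: 0.26 × 0.43 = 0.1118
CYP2C9: 0.27 × 0.12 = 0.0324
Other: 0.15 (unchanged)
New clearance relative to baseline: 1.536 + 0.1118 + 0.0324 + 0.15 = 1.8302.
Steady-state concentration ∝ 1/CL: new value = 10.3 / 1.8302 = 5.6 μg/mL.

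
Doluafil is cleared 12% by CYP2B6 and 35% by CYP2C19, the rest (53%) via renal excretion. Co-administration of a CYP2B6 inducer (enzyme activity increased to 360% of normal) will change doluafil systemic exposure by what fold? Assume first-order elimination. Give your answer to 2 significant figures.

0.76

CYP2B6: 0.12 × 3.6 = 0.432
CYP2C19: 0.35 (unchanged)
Other: 0.53 (unchanged)
CL_new/CL_old = 0.432 + 0.35 + 0.53 = 1.312.
Since systemic exposure ∝ 1/CL, the ratio is 1 / 1.312 = 0.76.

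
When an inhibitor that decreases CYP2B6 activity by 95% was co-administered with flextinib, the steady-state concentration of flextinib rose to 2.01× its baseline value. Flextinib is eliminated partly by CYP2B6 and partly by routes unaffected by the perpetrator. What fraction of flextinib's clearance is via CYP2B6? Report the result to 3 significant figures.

0.529

Let fm be the CYP2B6 fraction. New clearance relative to baseline = fm × 0.05 + (1 − fm).
Steady-state concentration ratio = 1 / (new CL fraction), so new CL fraction = 1 / 2.01 = 0.4975.
fm × 0.05 + 1 − fm = 0.4975  ⇒  fm × (0.05 − 1) = −0.5025  ⇒  fm = 0.529.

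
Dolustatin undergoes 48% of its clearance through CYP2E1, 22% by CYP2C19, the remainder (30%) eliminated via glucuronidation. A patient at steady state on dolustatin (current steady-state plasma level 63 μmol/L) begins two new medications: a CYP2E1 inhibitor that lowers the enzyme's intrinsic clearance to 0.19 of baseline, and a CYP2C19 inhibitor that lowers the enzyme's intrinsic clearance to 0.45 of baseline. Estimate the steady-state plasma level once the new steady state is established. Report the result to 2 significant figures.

1.3 × 10² μmol/L

The CYP2E1 pathway (48% of clearance) is reduced to 0.19× activity: 0.48 × 0.19 = 0.0912.
The CYP2C19 pathway (22% of clearance) is reduced to 0.45× activity: 0.22 × 0.45 = 0.099.
Non-CYP routes (30%) are unchanged.
Relative clearance = 0.0912 + 0.099 + 0.3 = 0.4902.
Dividing the baseline by the relative clearance: 63 / 0.4902 = 1.3 × 10² μmol/L.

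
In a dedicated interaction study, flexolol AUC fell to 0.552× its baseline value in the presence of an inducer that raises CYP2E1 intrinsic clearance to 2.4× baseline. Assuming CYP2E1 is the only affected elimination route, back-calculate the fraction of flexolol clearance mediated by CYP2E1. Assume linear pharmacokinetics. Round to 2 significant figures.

Call the CYP2E1 fraction fm. After the interaction, CL_new/CL_old = fm × 2.4 + (1 − fm).
AUC ratio = 1 / (new CL fraction), so new CL fraction = 1 / 0.552 = 1.812.
fm × 2.4 + 1 − fm = 1.812  ⇒  fm × (2.4 − 1) = 0.8116  ⇒  fm = 0.58.

0.58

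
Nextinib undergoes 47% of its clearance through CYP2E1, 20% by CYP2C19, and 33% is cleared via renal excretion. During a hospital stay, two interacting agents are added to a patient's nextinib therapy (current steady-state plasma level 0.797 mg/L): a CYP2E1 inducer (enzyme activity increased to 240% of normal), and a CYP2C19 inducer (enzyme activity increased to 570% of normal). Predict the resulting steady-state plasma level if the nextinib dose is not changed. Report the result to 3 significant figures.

The CYP2E1 pathway (47% of clearance) rises to 2.4× activity: 0.47 × 2.4 = 1.128.
The CYP2C19 pathway (20% of clearance) increases to 5.7× activity: 0.2 × 5.7 = 1.14.
Non-CYP routes (33%) are unchanged.
New clearance relative to baseline: 1.128 + 1.14 + 0.33 = 2.598.
Dividing the baseline by the relative clearance: 0.797 / 2.598 = 0.307 mg/L.

0.307 mg/L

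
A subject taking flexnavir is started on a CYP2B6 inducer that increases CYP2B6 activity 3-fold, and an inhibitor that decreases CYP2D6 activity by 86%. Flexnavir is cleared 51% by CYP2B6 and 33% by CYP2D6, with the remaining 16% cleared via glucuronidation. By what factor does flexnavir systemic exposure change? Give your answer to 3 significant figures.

0.576

The CYP2B6 pathway (51% of clearance) increases to 3× activity: 0.51 × 3 = 1.53.
The CYP2D6 pathway (33% of clearance) falls to 0.14× activity: 0.33 × 0.14 = 0.0462.
The remaining 16% of clearance is unaffected.
New clearance relative to baseline: 1.53 + 0.0462 + 0.16 = 1.7362.
Systemic exposure ∝ 1/CL: fold-change = 1 / 1.7362 = 0.576.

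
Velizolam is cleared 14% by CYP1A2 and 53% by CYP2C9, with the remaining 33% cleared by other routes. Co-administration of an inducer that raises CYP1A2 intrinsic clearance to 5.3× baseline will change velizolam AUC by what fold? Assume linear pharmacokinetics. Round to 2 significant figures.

The CYP1A2 pathway (14% of clearance) rises to 5.3× activity: 0.14 × 5.3 = 0.742.
CYP2C9 (53%) and the residual 33% are unaffected.
CL_new/CL_old = 0.742 + 0.53 + 0.33 = 1.602.
Since AUC ∝ 1/CL, the ratio is 1 / 1.602 = 0.62.

0.62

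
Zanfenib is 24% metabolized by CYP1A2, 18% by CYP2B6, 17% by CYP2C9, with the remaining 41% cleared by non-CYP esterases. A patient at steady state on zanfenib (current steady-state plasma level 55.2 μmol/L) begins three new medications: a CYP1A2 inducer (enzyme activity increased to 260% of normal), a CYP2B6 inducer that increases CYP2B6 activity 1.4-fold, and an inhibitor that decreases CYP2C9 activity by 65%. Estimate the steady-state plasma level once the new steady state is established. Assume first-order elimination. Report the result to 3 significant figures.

The CYP1A2 pathway (24% of clearance) increases to 2.6× activity: 0.24 × 2.6 = 0.624.
The CYP2B6 pathway (18% of clearance) is boosted to 1.4× activity: 0.18 × 1.4 = 0.252.
The CYP2C9 pathway (17% of clearance) falls to 0.35× activity: 0.17 × 0.35 = 0.0595.
The remaining 41% of clearance is unaffected.
New clearance relative to baseline: 0.624 + 0.252 + 0.0595 + 0.41 = 1.3455.
New steady-state plasma level = 55.2 / 1.3455 = 41.0 μmol/L (concentration scales inversely with clearance).

41.0 μmol/L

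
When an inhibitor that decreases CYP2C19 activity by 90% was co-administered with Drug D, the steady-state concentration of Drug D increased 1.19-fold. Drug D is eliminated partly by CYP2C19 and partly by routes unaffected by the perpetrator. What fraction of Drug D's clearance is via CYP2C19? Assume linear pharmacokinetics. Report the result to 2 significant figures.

0.18

Call the CYP2C19 fraction fm. After the interaction, CL_new/CL_old = fm × 0.1 + (1 − fm).
Steady-state concentration ratio = 1 / (new CL fraction), so new CL fraction = 1 / 1.19 = 0.8403.
fm × 0.1 + 1 − fm = 0.8403  ⇒  fm × (0.1 − 1) = −0.1597  ⇒  fm = 0.18.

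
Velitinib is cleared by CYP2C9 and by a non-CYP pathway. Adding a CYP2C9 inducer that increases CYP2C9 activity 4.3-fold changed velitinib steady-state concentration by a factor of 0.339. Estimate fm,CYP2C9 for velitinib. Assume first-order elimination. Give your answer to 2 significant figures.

Let fm be the CYP2C9 fraction. New clearance relative to baseline = fm × 4.3 + (1 − fm).
Steady-state concentration ratio = 1 / (new CL fraction), so new CL fraction = 1 / 0.339 = 2.95.
fm × 4.3 + 1 − fm = 2.95  ⇒  fm × (4.3 − 1) = 1.95  ⇒  fm = 0.59.

0.59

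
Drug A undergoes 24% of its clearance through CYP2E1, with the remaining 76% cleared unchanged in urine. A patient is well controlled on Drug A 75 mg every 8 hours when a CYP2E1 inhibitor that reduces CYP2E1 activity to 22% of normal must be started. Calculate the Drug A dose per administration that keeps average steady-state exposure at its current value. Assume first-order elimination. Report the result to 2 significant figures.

61 mg

The CYP2E1 pathway (24% of clearance) is reduced to 0.22× activity: 0.24 × 0.22 = 0.0528.
The remaining 76% of clearance is unaffected.
Relative clearance = 0.0528 + 0.76 = 0.8128.
To maintain the same steady-state level, dose must scale with clearance: new dose = 75 × 0.8128 = 61 mg.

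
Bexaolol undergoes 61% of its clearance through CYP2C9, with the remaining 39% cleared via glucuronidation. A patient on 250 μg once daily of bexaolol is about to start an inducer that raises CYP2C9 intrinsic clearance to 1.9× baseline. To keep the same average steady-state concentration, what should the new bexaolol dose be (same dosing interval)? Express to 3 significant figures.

387 μg

CYP2C9: 0.61 × 1.9 = 1.159
Other: 0.39 (unchanged)
New clearance relative to baseline: 1.159 + 0.39 = 1.549.
Exposure is unchanged when dose changes in proportion to clearance. New dose = 250 μg × 1.549 = 387 μg.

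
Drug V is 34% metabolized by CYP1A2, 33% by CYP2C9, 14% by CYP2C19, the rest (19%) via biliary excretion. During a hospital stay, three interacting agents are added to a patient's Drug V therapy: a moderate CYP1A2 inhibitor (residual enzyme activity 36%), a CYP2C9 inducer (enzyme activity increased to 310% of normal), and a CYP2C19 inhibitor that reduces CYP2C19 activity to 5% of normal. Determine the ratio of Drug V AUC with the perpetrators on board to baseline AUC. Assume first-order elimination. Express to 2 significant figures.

The CYP1A2 pathway (34% of clearance) is reduced to 0.36× activity: 0.34 × 0.36 = 0.1224.
The CYP2C9 pathway (33% of clearance) is boosted to 3.1× activity: 0.33 × 3.1 = 1.023.
The CYP2C19 pathway (14% of clearance) drops to 0.05× activity: 0.14 × 0.05 = 0.007.
Non-CYP routes (19%) are unchanged.
Relative clearance = 0.1224 + 1.023 + 0.007 + 0.19 = 1.3424.
Because AUC varies inversely with clearance, the combined effect is 1 / 1.3424 = 0.74.

0.74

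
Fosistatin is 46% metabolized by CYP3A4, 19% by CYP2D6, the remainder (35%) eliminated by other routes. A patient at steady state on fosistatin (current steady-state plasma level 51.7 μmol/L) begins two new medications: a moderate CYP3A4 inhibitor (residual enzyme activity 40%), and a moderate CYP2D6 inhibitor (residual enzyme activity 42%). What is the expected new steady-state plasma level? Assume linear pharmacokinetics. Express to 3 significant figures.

84.2 μmol/L

The CYP3A4 pathway (46% of clearance) drops to 0.4× activity: 0.46 × 0.4 = 0.184.
The CYP2D6 pathway (19% of clearance) is reduced to 0.42× activity: 0.19 × 0.42 = 0.0798.
Non-CYP routes (35%) are unchanged.
New clearance relative to baseline: 0.184 + 0.0798 + 0.35 = 0.6138.
Dividing the baseline by the relative clearance: 51.7 / 0.6138 = 84.2 μmol/L.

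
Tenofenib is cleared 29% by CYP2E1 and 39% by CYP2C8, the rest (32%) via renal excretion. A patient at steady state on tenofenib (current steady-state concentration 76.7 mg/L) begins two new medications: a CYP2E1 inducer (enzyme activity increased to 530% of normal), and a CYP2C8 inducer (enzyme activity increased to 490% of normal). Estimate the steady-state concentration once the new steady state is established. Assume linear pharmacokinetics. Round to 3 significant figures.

CYP2E1: 0.29 × 5.3 = 1.537
CYP2C8: 0.39 × 4.9 = 1.911
Other: 0.32 (unchanged)
New clearance relative to baseline: 1.537 + 1.911 + 0.32 = 3.768.
New steady-state concentration = 76.7 / 3.768 = 20.4 mg/L (concentration scales inversely with clearance).

20.4 mg/L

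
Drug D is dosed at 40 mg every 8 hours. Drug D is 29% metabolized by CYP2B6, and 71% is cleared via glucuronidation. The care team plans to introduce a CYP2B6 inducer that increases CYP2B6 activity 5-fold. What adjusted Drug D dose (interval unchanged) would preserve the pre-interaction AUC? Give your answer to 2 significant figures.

86 mg

The CYP2B6 pathway (29% of clearance) increases to 5× activity: 0.29 × 5 = 1.45.
The remaining 71% of clearance is unaffected.
CL_new/CL_old = 1.45 + 0.71 = 2.16.
Exposure is unchanged when dose changes in proportion to clearance. New dose = 40 mg × 2.16 = 86 mg.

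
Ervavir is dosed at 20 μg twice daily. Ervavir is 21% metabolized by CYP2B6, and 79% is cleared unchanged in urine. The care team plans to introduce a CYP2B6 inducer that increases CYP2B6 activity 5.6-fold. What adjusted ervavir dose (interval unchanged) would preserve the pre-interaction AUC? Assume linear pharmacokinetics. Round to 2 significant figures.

CYP2B6: 0.21 × 5.6 = 1.176
Other: 0.79 (unchanged)
Relative clearance = 1.176 + 0.79 = 1.966.
To maintain the same steady-state level, dose must scale with clearance: new dose = 20 × 1.966 = 39 μg.

39 μg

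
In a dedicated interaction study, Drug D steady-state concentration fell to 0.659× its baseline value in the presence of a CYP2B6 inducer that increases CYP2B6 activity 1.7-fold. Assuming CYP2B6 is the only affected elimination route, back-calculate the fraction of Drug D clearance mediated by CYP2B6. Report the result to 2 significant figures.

Write x for the fraction cleared via CYP2B6. The observed steady-state concentration change means clearance rose to 1/0.659 = 1.517 of baseline.
Setting x·1.7 + (1 − x) = 1.517 and solving: x = (1.517 − 1)/(1.7 − 1) = 0.74.

0.74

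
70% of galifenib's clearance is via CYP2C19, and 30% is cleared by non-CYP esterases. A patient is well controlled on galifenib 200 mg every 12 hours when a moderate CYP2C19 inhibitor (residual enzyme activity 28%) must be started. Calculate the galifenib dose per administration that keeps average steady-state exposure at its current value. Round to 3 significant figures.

The CYP2C19 pathway (70% of clearance) is reduced to 0.28× activity: 0.7 × 0.28 = 0.196.
The remaining 30% of clearance is unaffected.
New clearance relative to baseline: 0.196 + 0.3 = 0.496.
Css,avg = (dose rate)/CL, so holding Css fixed requires dose ∝ CL: 200 × 0.496 = 99.2 mg.

99.2 mg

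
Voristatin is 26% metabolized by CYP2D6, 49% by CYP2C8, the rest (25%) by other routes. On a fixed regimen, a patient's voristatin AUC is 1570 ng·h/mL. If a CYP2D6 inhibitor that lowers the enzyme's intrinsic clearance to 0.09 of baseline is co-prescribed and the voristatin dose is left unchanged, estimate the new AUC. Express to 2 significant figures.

2.1 × 10³ ng·h/mL

The CYP2D6 pathway (26% of clearance) is reduced to 0.09× activity: 0.26 × 0.09 = 0.0234.
CYP2C8 (49%) and the residual 25% are unaffected.
Relative clearance = 0.0234 + 0.49 + 0.25 = 0.7634.
With dosing unchanged, AUC scales as 1/CL: 1570 / 0.7634 = 2.1 × 10³ ng·h/mL.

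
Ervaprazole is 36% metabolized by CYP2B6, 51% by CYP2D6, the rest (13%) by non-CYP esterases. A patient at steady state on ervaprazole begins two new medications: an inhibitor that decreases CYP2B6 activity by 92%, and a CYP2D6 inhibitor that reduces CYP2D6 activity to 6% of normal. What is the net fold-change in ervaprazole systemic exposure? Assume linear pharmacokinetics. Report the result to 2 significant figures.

CYP2B6: 0.36 × 0.08 = 0.0288
CYP2D6: 0.51 × 0.06 = 0.0306
Other: 0.13 (unchanged)
Relative clearance = 0.0288 + 0.0306 + 0.13 = 0.1894.
Net systemic exposure ratio = 1 / 0.1894 = 5.3.

5.3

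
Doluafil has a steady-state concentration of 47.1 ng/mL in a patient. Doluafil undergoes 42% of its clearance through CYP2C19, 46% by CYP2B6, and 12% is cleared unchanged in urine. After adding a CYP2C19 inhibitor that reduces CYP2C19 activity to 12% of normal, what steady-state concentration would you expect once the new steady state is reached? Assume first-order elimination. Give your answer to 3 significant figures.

74.7 ng/mL

The CYP2C19 pathway (42% of clearance) is reduced to 0.12× activity: 0.42 × 0.12 = 0.0504.
CYP2B6 (46%) and the residual 12% are unaffected.
CL_new/CL_old = 0.0504 + 0.46 + 0.12 = 0.6304.
New steady-state concentration = baseline ÷ relative clearance = 47.1 / 0.6304 = 74.7 ng/mL.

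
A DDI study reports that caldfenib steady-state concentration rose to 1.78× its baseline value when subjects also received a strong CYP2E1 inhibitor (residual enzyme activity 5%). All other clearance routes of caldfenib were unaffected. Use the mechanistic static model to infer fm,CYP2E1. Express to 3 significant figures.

Call the CYP2E1 fraction fm. After the interaction, CL_new/CL_old = fm × 0.05 + (1 − fm).
Steady-state concentration ratio = 1 / (new CL fraction), so new CL fraction = 1 / 1.78 = 0.5618.
fm × 0.05 + 1 − fm = 0.5618  ⇒  fm × (0.05 − 1) = −0.4382  ⇒  fm = 0.461.

0.461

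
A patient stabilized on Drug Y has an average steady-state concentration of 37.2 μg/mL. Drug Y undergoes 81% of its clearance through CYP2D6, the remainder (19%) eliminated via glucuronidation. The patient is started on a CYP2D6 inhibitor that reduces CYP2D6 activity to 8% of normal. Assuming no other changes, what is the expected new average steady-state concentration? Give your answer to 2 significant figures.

The CYP2D6 pathway (81% of clearance) drops to 0.08× activity: 0.81 × 0.08 = 0.0648.
The remaining 19% of clearance is unaffected.
CL_new/CL_old = 0.0648 + 0.19 = 0.2548.
New average steady-state concentration = baseline ÷ relative clearance = 37.2 / 0.2548 = 1.5 × 10² μg/mL.

1.5 × 10² μg/mL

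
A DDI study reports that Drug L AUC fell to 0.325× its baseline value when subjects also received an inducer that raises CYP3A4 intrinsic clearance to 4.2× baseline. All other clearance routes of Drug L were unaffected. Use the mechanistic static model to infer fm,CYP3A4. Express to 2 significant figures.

CL'/CL = 1 / 0.325 = 3.077
4.2·fm + (1 − fm) = 3.077
fm = (3.077 − 1) / (4.2 − 1) = 0.65

0.65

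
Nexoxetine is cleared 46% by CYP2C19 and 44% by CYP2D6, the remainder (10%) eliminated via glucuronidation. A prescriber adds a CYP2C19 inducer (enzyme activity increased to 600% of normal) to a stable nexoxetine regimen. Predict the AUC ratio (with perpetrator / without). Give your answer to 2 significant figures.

The CYP2C19 pathway (46% of clearance) rises to 6× activity: 0.46 × 6 = 2.76.
CYP2D6 (44%) and the residual 10% are unaffected.
CL_new/CL_old = 2.76 + 0.44 + 0.1 = 3.3.
AUC ratio = CL_old/CL_new = 1 / 3.3 = 0.30.

0.30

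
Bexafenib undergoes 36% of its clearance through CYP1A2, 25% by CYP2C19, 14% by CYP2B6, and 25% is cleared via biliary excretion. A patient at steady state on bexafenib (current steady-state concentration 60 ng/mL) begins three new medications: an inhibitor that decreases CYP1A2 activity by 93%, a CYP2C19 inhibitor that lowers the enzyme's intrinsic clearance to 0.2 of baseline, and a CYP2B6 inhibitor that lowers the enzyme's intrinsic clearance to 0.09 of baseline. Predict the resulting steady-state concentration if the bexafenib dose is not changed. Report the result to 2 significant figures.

1.8 × 10² ng/mL

The CYP1A2 pathway (36% of clearance) drops to 0.07× activity: 0.36 × 0.07 = 0.0252.
The CYP2C19 pathway (25% of clearance) falls to 0.2× activity: 0.25 × 0.2 = 0.05.
The CYP2B6 pathway (14% of clearance) is reduced to 0.09× activity: 0.14 × 0.09 = 0.0126.
The remaining 25% of clearance is unaffected.
CL_new/CL_old = 0.0252 + 0.05 + 0.0126 + 0.25 = 0.3378.
Steady-state concentration ∝ 1/CL: new value = 60 / 0.3378 = 1.8 × 10² ng/mL.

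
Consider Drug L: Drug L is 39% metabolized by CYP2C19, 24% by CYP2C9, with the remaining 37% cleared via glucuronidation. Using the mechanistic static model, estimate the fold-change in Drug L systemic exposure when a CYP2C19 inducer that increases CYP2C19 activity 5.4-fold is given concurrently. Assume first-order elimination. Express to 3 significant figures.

CYP2C19: 0.39 × 5.4 = 2.106
CYP2C9: 0.24 (unchanged)
Other: 0.37 (unchanged)
CL_new/CL_old = 2.106 + 0.24 + 0.37 = 2.716.
Since systemic exposure ∝ 1/CL, the ratio is 1 / 2.716 = 0.368.

0.368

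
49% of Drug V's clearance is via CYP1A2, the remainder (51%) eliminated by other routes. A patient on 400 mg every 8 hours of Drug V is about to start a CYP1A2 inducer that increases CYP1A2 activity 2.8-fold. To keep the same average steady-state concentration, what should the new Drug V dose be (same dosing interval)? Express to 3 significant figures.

The CYP1A2 pathway (49% of clearance) increases to 2.8× activity: 0.49 × 2.8 = 1.372.
The remaining 51% of clearance is unaffected.
Relative clearance = 1.372 + 0.51 = 1.882.
Exposure is unchanged when dose changes in proportion to clearance. New dose = 400 mg × 1.882 = 753 mg.

753 mg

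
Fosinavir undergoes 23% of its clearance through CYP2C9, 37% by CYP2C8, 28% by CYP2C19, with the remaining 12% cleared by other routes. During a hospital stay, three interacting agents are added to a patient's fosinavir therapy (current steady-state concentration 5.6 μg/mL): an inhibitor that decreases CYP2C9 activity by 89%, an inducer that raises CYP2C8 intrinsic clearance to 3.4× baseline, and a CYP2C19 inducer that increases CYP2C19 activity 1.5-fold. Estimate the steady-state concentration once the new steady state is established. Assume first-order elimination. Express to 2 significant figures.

The CYP2C9 pathway (23% of clearance) is reduced to 0.11× activity: 0.23 × 0.11 = 0.0253.
The CYP2C8 pathway (37% of clearance) rises to 3.4× activity: 0.37 × 3.4 = 1.258.
The CYP2C19 pathway (28% of clearance) is boosted to 1.5× activity: 0.28 × 1.5 = 0.42.
Non-CYP routes (12%) are unchanged.
Relative clearance = 0.0253 + 1.258 + 0.42 + 0.12 = 1.8233.
New steady-state concentration = 5.6 / 1.8233 = 3.1 μg/mL (concentration scales inversely with clearance).

3.1 μg/mL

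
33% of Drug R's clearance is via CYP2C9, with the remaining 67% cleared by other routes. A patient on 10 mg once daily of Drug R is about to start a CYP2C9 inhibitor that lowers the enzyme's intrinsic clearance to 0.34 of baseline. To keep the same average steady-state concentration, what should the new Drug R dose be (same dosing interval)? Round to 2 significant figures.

The CYP2C9 pathway (33% of clearance) falls to 0.34× activity: 0.33 × 0.34 = 0.1122.
The remaining 67% of clearance is unaffected.
New clearance relative to baseline: 0.1122 + 0.67 = 0.7822.
Exposure is unchanged when dose changes in proportion to clearance. New dose = 10 mg × 0.7822 = 7.8 mg.

7.8 mg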